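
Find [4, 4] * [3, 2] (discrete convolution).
y[0] = 4×3 = 12; y[1] = 4×2 + 4×3 = 20; y[2] = 4×2 = 8

[12, 20, 8]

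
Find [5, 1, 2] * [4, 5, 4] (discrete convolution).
y[0] = 5×4 = 20; y[1] = 5×5 + 1×4 = 29; y[2] = 5×4 + 1×5 + 2×4 = 33; y[3] = 1×4 + 2×5 = 14; y[4] = 2×4 = 8

[20, 29, 33, 14, 8]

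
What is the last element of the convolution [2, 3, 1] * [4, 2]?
Use y[k] = Σ_i a[i]·b[k-i] at k=3. y[3] = 1×2 = 2

2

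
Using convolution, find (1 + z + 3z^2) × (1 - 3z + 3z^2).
Ascending coefficients: a = [1, 1, 3], b = [1, -3, 3]. c[0] = 1×1 = 1; c[1] = 1×-3 + 1×1 = -2; c[2] = 1×3 + 1×-3 + 3×1 = 3; c[3] = 1×3 + 3×-3 = -6; c[4] = 3×3 = 9. Result coefficients: [1, -2, 3, -6, 9] → 1 - 2z + 3z^2 - 6z^3 + 9z^4

1 - 2z + 3z^2 - 6z^3 + 9z^4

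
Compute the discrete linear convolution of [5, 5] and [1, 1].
y[0] = 5×1 = 5; y[1] = 5×1 + 5×1 = 10; y[2] = 5×1 = 5

[5, 10, 5]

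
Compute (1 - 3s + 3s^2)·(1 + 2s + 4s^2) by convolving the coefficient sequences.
Ascending coefficients: a = [1, -3, 3], b = [1, 2, 4]. c[0] = 1×1 = 1; c[1] = 1×2 + -3×1 = -1; c[2] = 1×4 + -3×2 + 3×1 = 1; c[3] = -3×4 + 3×2 = -6; c[4] = 3×4 = 12. Result coefficients: [1, -1, 1, -6, 12] → 1 - s + s^2 - 6s^3 + 12s^4

1 - s + s^2 - 6s^3 + 12s^4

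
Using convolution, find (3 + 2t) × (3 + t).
Ascending coefficients: a = [3, 2], b = [3, 1]. c[0] = 3×3 = 9; c[1] = 3×1 + 2×3 = 9; c[2] = 2×1 = 2. Result coefficients: [9, 9, 2] → 9 + 9t + 2t^2

9 + 9t + 2t^2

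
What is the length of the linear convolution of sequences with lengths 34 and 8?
Linear/full convolution length: m + n - 1 = 34 + 8 - 1 = 41

41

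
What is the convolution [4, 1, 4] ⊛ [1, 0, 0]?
y[0] = 4×1 = 4; y[1] = 4×0 + 1×1 = 1; y[2] = 4×0 + 1×0 + 4×1 = 4; y[3] = 1×0 + 4×0 = 0; y[4] = 4×0 = 0

[4, 1, 4, 0, 0]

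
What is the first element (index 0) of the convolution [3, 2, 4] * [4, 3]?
Use y[k] = Σ_i a[i]·b[k-i] at k=0. y[0] = 3×4 = 12

12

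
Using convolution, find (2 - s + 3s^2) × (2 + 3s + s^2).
Ascending coefficients: a = [2, -1, 3], b = [2, 3, 1]. c[0] = 2×2 = 4; c[1] = 2×3 + -1×2 = 4; c[2] = 2×1 + -1×3 + 3×2 = 5; c[3] = -1×1 + 3×3 = 8; c[4] = 3×1 = 3. Result coefficients: [4, 4, 5, 8, 3] → 4 + 4s + 5s^2 + 8s^3 + 3s^4

4 + 4s + 5s^2 + 8s^3 + 3s^4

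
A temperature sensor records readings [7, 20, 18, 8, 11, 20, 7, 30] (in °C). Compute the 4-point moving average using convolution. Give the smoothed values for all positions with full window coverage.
4-point moving average kernel = [1, 1, 1, 1]. Apply in 'valid' mode (full window coverage): avg[0] = (7 + 20 + 18 + 8) / 4 = 13.25; avg[1] = (20 + 18 + 8 + 11) / 4 = 14.25; avg[2] = (18 + 8 + 11 + 20) / 4 = 14.25; avg[3] = (8 + 11 + 20 + 7) / 4 = 11.5; avg[4] = (11 + 20 + 7 + 30) / 4 = 17.0. Smoothed values: [13.25, 14.25, 14.25, 11.5, 17.0]

[13.25, 14.25, 14.25, 11.5, 17.0]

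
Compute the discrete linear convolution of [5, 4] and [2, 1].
y[0] = 5×2 = 10; y[1] = 5×1 + 4×2 = 13; y[2] = 4×1 = 4

[10, 13, 4]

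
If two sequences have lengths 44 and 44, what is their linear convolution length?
Linear/full convolution length: m + n - 1 = 44 + 44 - 1 = 87

87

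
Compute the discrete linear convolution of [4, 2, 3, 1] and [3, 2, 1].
y[0] = 4×3 = 12; y[1] = 4×2 + 2×3 = 14; y[2] = 4×1 + 2×2 + 3×3 = 17; y[3] = 2×1 + 3×2 + 1×3 = 11; y[4] = 3×1 + 1×2 = 5; y[5] = 1×1 = 1

[12, 14, 17, 11, 5, 1]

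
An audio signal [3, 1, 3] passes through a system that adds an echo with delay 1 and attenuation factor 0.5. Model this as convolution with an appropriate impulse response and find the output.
Direct-path + delayed-attenuated-path model → impulse response h = [1, 0.5] (1 at lag 0, 0.5 at lag 1). Output y[n] = x[n] + 0.5·x[n - 1] (with x[n] = 0 outside 0..2): y[0] = 3 + 0.5×0 = 3; y[1] = 1 + 0.5×3 = 2.5; y[2] = 3 + 0.5×1 = 3.5; y[3] = 0 + 0.5×3 = 1.5. So y = [3, 2.5, 3.5, 1.5]

[3, 2.5, 3.5, 1.5]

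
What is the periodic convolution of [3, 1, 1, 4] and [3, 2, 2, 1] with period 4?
Use y[k] = Σ_j u[j]·v[(k-j) mod 4]. y[0] = 3×3 + 1×1 + 1×2 + 4×2 = 20; y[1] = 3×2 + 1×3 + 1×1 + 4×2 = 18; y[2] = 3×2 + 1×2 + 1×3 + 4×1 = 15; y[3] = 3×1 + 1×2 + 1×2 + 4×3 = 19. Result: [20, 18, 15, 19]

[20, 18, 15, 19]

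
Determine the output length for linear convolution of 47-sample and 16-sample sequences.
Linear/full convolution length: m + n - 1 = 47 + 16 - 1 = 62

62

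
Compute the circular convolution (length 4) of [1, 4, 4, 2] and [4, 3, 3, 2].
Use y[k] = Σ_j x[j]·h[(k-j) mod 4]. y[0] = 1×4 + 4×2 + 4×3 + 2×3 = 30; y[1] = 1×3 + 4×4 + 4×2 + 2×3 = 33; y[2] = 1×3 + 4×3 + 4×4 + 2×2 = 35; y[3] = 1×2 + 4×3 + 4×3 + 2×4 = 34. Result: [30, 33, 35, 34]

[30, 33, 35, 34]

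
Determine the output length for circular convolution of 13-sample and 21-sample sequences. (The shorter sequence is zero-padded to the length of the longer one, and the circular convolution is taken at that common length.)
Circular convolution (zero-padding the shorter input) has length max(m, n) = max(13, 21) = 21

21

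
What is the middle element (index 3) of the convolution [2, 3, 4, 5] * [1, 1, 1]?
Use y[k] = Σ_i a[i]·b[k-i] at k=3. y[3] = 3×1 + 4×1 + 5×1 = 12

12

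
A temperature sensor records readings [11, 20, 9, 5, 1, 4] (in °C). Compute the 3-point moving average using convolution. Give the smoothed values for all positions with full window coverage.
3-point moving average kernel = [1, 1, 1]. Apply in 'valid' mode (full window coverage): avg[0] = (11 + 20 + 9) / 3 = 13.33; avg[1] = (20 + 9 + 5) / 3 = 11.33; avg[2] = (9 + 5 + 1) / 3 = 5.0; avg[3] = (5 + 1 + 4) / 3 = 3.33. Smoothed values: [13.33, 11.33, 5.0, 3.33]

[13.33, 11.33, 5.0, 3.33]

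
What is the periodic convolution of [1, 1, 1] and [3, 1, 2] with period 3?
Use y[k] = Σ_j s[j]·t[(k-j) mod 3]. y[0] = 1×3 + 1×2 + 1×1 = 6; y[1] = 1×1 + 1×3 + 1×2 = 6; y[2] = 1×2 + 1×1 + 1×3 = 6. Result: [6, 6, 6]

[6, 6, 6]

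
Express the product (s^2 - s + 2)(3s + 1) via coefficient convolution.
Ascending coefficients: a = [2, -1, 1], b = [1, 3]. c[0] = 2×1 = 2; c[1] = 2×3 + -1×1 = 5; c[2] = -1×3 + 1×1 = -2; c[3] = 1×3 = 3. Result coefficients: [2, 5, -2, 3] → 3s^3 - 2s^2 + 5s + 2

3s^3 - 2s^2 + 5s + 2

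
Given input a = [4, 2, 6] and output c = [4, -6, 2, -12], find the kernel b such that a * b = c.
Output length 4 = len(a) + len(b) - 1 ⇒ len(b) = 2. Solve b forward using b[k] = (c[k] - Σ_{i≥1} a[i]·b[k-i]) / a[0]: b[0] = c[0] / a[0] = 4 / 4 = 1; b[1] = (c[1] - 2×1) / a[0] = (-6 - 2×1) / 4 = -2. So b = [1, -2]. Forward-check [4, 2, 6] * [1, -2]: c[0] = 4×1 = 4; c[1] = 4×-2 + 2×1 = -6; c[2] = 2×-2 + 6×1 = 2; c[3] = 6×-2 = -12 → [4, -6, 2, -12] ✓

[1, -2]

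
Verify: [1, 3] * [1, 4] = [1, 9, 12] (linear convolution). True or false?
Recompute linear convolution of [1, 3] and [1, 4]: y[0] = 1×1 = 1; y[1] = 1×4 + 3×1 = 7; y[2] = 3×4 = 12 → [1, 7, 12]. Compare to given [1, 9, 12]: they differ at index 1: given 9, correct 7, so answer: No

No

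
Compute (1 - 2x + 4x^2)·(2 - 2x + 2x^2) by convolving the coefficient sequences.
Ascending coefficients: a = [1, -2, 4], b = [2, -2, 2]. c[0] = 1×2 = 2; c[1] = 1×-2 + -2×2 = -6; c[2] = 1×2 + -2×-2 + 4×2 = 14; c[3] = -2×2 + 4×-2 = -12; c[4] = 4×2 = 8. Result coefficients: [2, -6, 14, -12, 8] → 2 - 6x + 14x^2 - 12x^3 + 8x^4

2 - 6x + 14x^2 - 12x^3 + 8x^4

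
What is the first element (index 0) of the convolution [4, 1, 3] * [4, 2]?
Use y[k] = Σ_i a[i]·b[k-i] at k=0. y[0] = 4×4 = 16

16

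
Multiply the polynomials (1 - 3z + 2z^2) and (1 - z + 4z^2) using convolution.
Ascending coefficients: a = [1, -3, 2], b = [1, -1, 4]. c[0] = 1×1 = 1; c[1] = 1×-1 + -3×1 = -4; c[2] = 1×4 + -3×-1 + 2×1 = 9; c[3] = -3×4 + 2×-1 = -14; c[4] = 2×4 = 8. Result coefficients: [1, -4, 9, -14, 8] → 1 - 4z + 9z^2 - 14z^3 + 8z^4

1 - 4z + 9z^2 - 14z^3 + 8z^4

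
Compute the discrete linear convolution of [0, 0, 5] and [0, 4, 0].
y[0] = 0×0 = 0; y[1] = 0×4 + 0×0 = 0; y[2] = 0×0 + 0×4 + 5×0 = 0; y[3] = 0×0 + 5×4 = 20; y[4] = 5×0 = 0

[0, 0, 0, 20, 0]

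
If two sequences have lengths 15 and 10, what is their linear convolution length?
Linear/full convolution length: m + n - 1 = 15 + 10 - 1 = 24

24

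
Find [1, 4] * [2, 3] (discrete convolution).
y[0] = 1×2 = 2; y[1] = 1×3 + 4×2 = 11; y[2] = 4×3 = 12

[2, 11, 12]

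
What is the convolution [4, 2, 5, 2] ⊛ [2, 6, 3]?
y[0] = 4×2 = 8; y[1] = 4×6 + 2×2 = 28; y[2] = 4×3 + 2×6 + 5×2 = 34; y[3] = 2×3 + 5×6 + 2×2 = 40; y[4] = 5×3 + 2×6 = 27; y[5] = 2×3 = 6

[8, 28, 34, 40, 27, 6]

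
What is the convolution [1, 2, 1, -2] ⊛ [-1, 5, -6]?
y[0] = 1×-1 = -1; y[1] = 1×5 + 2×-1 = 3; y[2] = 1×-6 + 2×5 + 1×-1 = 3; y[3] = 2×-6 + 1×5 + -2×-1 = -5; y[4] = 1×-6 + -2×5 = -16; y[5] = -2×-6 = 12

[-1, 3, 3, -5, -16, 12]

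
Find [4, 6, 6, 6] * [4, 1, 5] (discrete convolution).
y[0] = 4×4 = 16; y[1] = 4×1 + 6×4 = 28; y[2] = 4×5 + 6×1 + 6×4 = 50; y[3] = 6×5 + 6×1 + 6×4 = 60; y[4] = 6×5 + 6×1 = 36; y[5] = 6×5 = 30

[16, 28, 50, 60, 36, 30]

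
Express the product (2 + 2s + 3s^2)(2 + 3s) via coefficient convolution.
Ascending coefficients: a = [2, 2, 3], b = [2, 3]. c[0] = 2×2 = 4; c[1] = 2×3 + 2×2 = 10; c[2] = 2×3 + 3×2 = 12; c[3] = 3×3 = 9. Result coefficients: [4, 10, 12, 9] → 4 + 10s + 12s^2 + 9s^3

4 + 10s + 12s^2 + 9s^3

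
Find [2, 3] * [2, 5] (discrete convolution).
y[0] = 2×2 = 4; y[1] = 2×5 + 3×2 = 16; y[2] = 3×5 = 15

[4, 16, 15]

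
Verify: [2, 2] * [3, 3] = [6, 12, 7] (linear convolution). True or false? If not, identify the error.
Recompute linear convolution of [2, 2] and [3, 3]: y[0] = 2×3 = 6; y[1] = 2×3 + 2×3 = 12; y[2] = 2×3 = 6 → [6, 12, 6]. Compare to given [6, 12, 7]: they differ at index 2: given 7, correct 6, so answer: No

No. Error at index 2: given 7, correct 6.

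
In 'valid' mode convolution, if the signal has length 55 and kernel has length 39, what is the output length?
'Valid' mode counts only positions where the kernel fully overlaps the signal: m - n + 1 = 55 - 39 + 1 = 17

17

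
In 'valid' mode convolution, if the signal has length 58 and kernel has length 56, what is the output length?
'Valid' mode counts only positions where the kernel fully overlaps the signal: m - n + 1 = 58 - 56 + 1 = 3

3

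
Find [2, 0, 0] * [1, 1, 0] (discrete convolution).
y[0] = 2×1 = 2; y[1] = 2×1 + 0×1 = 2; y[2] = 2×0 + 0×1 + 0×1 = 0; y[3] = 0×0 + 0×1 = 0; y[4] = 0×0 = 0

[2, 2, 0, 0, 0]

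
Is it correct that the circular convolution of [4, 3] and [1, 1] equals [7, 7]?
Recompute circular convolution of [4, 3] and [1, 1]: y[0] = 4×1 + 3×1 = 7; y[1] = 4×1 + 3×1 = 7 → [7, 7]. Given [7, 7] matches, so answer: Yes

Yes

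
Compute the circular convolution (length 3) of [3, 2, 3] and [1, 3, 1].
Use y[k] = Σ_j x[j]·h[(k-j) mod 3]. y[0] = 3×1 + 2×1 + 3×3 = 14; y[1] = 3×3 + 2×1 + 3×1 = 14; y[2] = 3×1 + 2×3 + 3×1 = 12. Result: [14, 14, 12]

[14, 14, 12]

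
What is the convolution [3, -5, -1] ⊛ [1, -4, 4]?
y[0] = 3×1 = 3; y[1] = 3×-4 + -5×1 = -17; y[2] = 3×4 + -5×-4 + -1×1 = 31; y[3] = -5×4 + -1×-4 = -16; y[4] = -1×4 = -4

[3, -17, 31, -16, -4]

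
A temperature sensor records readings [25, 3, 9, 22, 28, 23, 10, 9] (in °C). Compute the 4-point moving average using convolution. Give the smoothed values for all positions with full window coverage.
4-point moving average kernel = [1, 1, 1, 1]. Apply in 'valid' mode (full window coverage): avg[0] = (25 + 3 + 9 + 22) / 4 = 14.75; avg[1] = (3 + 9 + 22 + 28) / 4 = 15.5; avg[2] = (9 + 22 + 28 + 23) / 4 = 20.5; avg[3] = (22 + 28 + 23 + 10) / 4 = 20.75; avg[4] = (28 + 23 + 10 + 9) / 4 = 17.5. Smoothed values: [14.75, 15.5, 20.5, 20.75, 17.5]

[14.75, 15.5, 20.5, 20.75, 17.5]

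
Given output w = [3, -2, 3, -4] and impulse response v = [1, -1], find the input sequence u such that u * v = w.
Deconvolve w=[3, -2, 3, -4] by v=[1, -1]. Since v[0]=1, solve forward: u[0] = w[0] / 1 = 3; u[1] = (w[1] - 3×-1) / 1 = 1; u[2] = (w[2] - 1×-1) / 1 = 4. So u = [3, 1, 4]. Check by forward convolution: w[0] = 3×1 = 3; w[1] = 3×-1 + 1×1 = -2; w[2] = 1×-1 + 4×1 = 3; w[3] = 4×-1 = -4

[3, 1, 4]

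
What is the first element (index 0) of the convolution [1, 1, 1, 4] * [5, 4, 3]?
Use y[k] = Σ_i a[i]·b[k-i] at k=0. y[0] = 1×5 = 5

5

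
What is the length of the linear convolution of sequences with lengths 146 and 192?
Linear/full convolution length: m + n - 1 = 146 + 192 - 1 = 337

337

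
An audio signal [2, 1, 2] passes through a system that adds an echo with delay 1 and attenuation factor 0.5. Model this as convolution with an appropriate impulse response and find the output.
Direct-path + delayed-attenuated-path model → impulse response h = [1, 0.5] (1 at lag 0, 0.5 at lag 1). Output y[n] = x[n] + 0.5·x[n - 1] (with x[n] = 0 outside 0..2): y[0] = 2 + 0.5×0 = 2; y[1] = 1 + 0.5×2 = 2.0; y[2] = 2 + 0.5×1 = 2.5; y[3] = 0 + 0.5×2 = 1.0. So y = [2, 2.0, 2.5, 1.0]

[2, 2.0, 2.5, 1.0]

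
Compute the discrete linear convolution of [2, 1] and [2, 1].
y[0] = 2×2 = 4; y[1] = 2×1 + 1×2 = 4; y[2] = 1×1 = 1

[4, 4, 1]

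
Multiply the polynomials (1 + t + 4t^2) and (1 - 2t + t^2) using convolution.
Ascending coefficients: a = [1, 1, 4], b = [1, -2, 1]. c[0] = 1×1 = 1; c[1] = 1×-2 + 1×1 = -1; c[2] = 1×1 + 1×-2 + 4×1 = 3; c[3] = 1×1 + 4×-2 = -7; c[4] = 4×1 = 4. Result coefficients: [1, -1, 3, -7, 4] → 1 - t + 3t^2 - 7t^3 + 4t^4

1 - t + 3t^2 - 7t^3 + 4t^4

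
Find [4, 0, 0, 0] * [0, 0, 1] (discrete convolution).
y[0] = 4×0 = 0; y[1] = 4×0 + 0×0 = 0; y[2] = 4×1 + 0×0 + 0×0 = 4; y[3] = 0×1 + 0×0 + 0×0 = 0; y[4] = 0×1 + 0×0 = 0; y[5] = 0×1 = 0

[0, 0, 4, 0, 0, 0]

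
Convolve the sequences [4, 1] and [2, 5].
y[0] = 4×2 = 8; y[1] = 4×5 + 1×2 = 22; y[2] = 1×5 = 5

[8, 22, 5]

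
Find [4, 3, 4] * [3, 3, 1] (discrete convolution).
y[0] = 4×3 = 12; y[1] = 4×3 + 3×3 = 21; y[2] = 4×1 + 3×3 + 4×3 = 25; y[3] = 3×1 + 4×3 = 15; y[4] = 4×1 = 4

[12, 21, 25, 15, 4]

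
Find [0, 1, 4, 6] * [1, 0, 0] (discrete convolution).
y[0] = 0×1 = 0; y[1] = 0×0 + 1×1 = 1; y[2] = 0×0 + 1×0 + 4×1 = 4; y[3] = 1×0 + 4×0 + 6×1 = 6; y[4] = 4×0 + 6×0 = 0; y[5] = 6×0 = 0

[0, 1, 4, 6, 0, 0]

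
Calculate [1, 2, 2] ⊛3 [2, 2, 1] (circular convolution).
Use y[k] = Σ_j u[j]·v[(k-j) mod 3]. y[0] = 1×2 + 2×1 + 2×2 = 8; y[1] = 1×2 + 2×2 + 2×1 = 8; y[2] = 1×1 + 2×2 + 2×2 = 9. Result: [8, 8, 9]

[8, 8, 9]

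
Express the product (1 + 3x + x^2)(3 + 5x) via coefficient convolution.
Ascending coefficients: a = [1, 3, 1], b = [3, 5]. c[0] = 1×3 = 3; c[1] = 1×5 + 3×3 = 14; c[2] = 3×5 + 1×3 = 18; c[3] = 1×5 = 5. Result coefficients: [3, 14, 18, 5] → 3 + 14x + 18x^2 + 5x^3

3 + 14x + 18x^2 + 5x^3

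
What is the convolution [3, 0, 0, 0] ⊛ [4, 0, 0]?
y[0] = 3×4 = 12; y[1] = 3×0 + 0×4 = 0; y[2] = 3×0 + 0×0 + 0×4 = 0; y[3] = 0×0 + 0×0 + 0×4 = 0; y[4] = 0×0 + 0×0 = 0; y[5] = 0×0 = 0

[12, 0, 0, 0, 0, 0]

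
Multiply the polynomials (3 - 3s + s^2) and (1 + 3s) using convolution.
Ascending coefficients: a = [3, -3, 1], b = [1, 3]. c[0] = 3×1 = 3; c[1] = 3×3 + -3×1 = 6; c[2] = -3×3 + 1×1 = -8; c[3] = 1×3 = 3. Result coefficients: [3, 6, -8, 3] → 3 + 6s - 8s^2 + 3s^3

3 + 6s - 8s^2 + 3s^3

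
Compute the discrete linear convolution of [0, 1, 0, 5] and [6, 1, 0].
y[0] = 0×6 = 0; y[1] = 0×1 + 1×6 = 6; y[2] = 0×0 + 1×1 + 0×6 = 1; y[3] = 1×0 + 0×1 + 5×6 = 30; y[4] = 0×0 + 5×1 = 5; y[5] = 5×0 = 0

[0, 6, 1, 30, 5, 0]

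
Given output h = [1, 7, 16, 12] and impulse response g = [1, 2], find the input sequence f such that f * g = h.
Deconvolve h=[1, 7, 16, 12] by g=[1, 2]. Since g[0]=1, solve forward: f[0] = h[0] / 1 = 1; f[1] = (h[1] - 1×2) / 1 = 5; f[2] = (h[2] - 5×2) / 1 = 6. So f = [1, 5, 6]. Check by forward convolution: h[0] = 1×1 = 1; h[1] = 1×2 + 5×1 = 7; h[2] = 5×2 + 6×1 = 16; h[3] = 6×2 = 12

[1, 5, 6]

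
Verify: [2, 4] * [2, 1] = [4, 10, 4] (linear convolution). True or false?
Recompute linear convolution of [2, 4] and [2, 1]: y[0] = 2×2 = 4; y[1] = 2×1 + 4×2 = 10; y[2] = 4×1 = 4 → [4, 10, 4]. Given [4, 10, 4] matches, so answer: Yes

Yes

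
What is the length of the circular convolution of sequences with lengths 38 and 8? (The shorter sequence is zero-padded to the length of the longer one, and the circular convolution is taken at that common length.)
Circular convolution (zero-padding the shorter input) has length max(m, n) = max(38, 8) = 38

38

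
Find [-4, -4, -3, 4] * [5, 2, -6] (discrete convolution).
y[0] = -4×5 = -20; y[1] = -4×2 + -4×5 = -28; y[2] = -4×-6 + -4×2 + -3×5 = 1; y[3] = -4×-6 + -3×2 + 4×5 = 38; y[4] = -3×-6 + 4×2 = 26; y[5] = 4×-6 = -24

[-20, -28, 1, 38, 26, -24]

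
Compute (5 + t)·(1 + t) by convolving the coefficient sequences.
Ascending coefficients: a = [5, 1], b = [1, 1]. c[0] = 5×1 = 5; c[1] = 5×1 + 1×1 = 6; c[2] = 1×1 = 1. Result coefficients: [5, 6, 1] → 5 + 6t + t^2

5 + 6t + t^2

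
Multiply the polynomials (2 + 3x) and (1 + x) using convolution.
Ascending coefficients: a = [2, 3], b = [1, 1]. c[0] = 2×1 = 2; c[1] = 2×1 + 3×1 = 5; c[2] = 3×1 = 3. Result coefficients: [2, 5, 3] → 2 + 5x + 3x^2

2 + 5x + 3x^2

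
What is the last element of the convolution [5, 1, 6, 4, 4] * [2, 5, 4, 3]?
Use y[k] = Σ_i a[i]·b[k-i] at k=7. y[7] = 4×3 = 12

12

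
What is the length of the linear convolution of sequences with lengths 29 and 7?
Linear/full convolution length: m + n - 1 = 29 + 7 - 1 = 35

35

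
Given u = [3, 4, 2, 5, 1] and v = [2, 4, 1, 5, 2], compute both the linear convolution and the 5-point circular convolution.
Linear: y_lin[0] = 3×2 = 6; y_lin[1] = 3×4 + 4×2 = 20; y_lin[2] = 3×1 + 4×4 + 2×2 = 23; y_lin[3] = 3×5 + 4×1 + 2×4 + 5×2 = 37; y_lin[4] = 3×2 + 4×5 + 2×1 + 5×4 + 1×2 = 50; y_lin[5] = 4×2 + 2×5 + 5×1 + 1×4 = 27; y_lin[6] = 2×2 + 5×5 + 1×1 = 30; y_lin[7] = 5×2 + 1×5 = 15; y_lin[8] = 1×2 = 2 → [6, 20, 23, 37, 50, 27, 30, 15, 2]. Circular (length 5): y[0] = 3×2 + 4×2 + 2×5 + 5×1 + 1×4 = 33; y[1] = 3×4 + 4×2 + 2×2 + 5×5 + 1×1 = 50; y[2] = 3×1 + 4×4 + 2×2 + 5×2 + 1×5 = 38; y[3] = 3×5 + 4×1 + 2×4 + 5×2 + 1×2 = 39; y[4] = 3×2 + 4×5 + 2×1 + 5×4 + 1×2 = 50 → [33, 50, 38, 39, 50]

Linear: [6, 20, 23, 37, 50, 27, 30, 15, 2], Circular: [33, 50, 38, 39, 50]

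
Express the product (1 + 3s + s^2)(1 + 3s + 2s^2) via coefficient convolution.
Ascending coefficients: a = [1, 3, 1], b = [1, 3, 2]. c[0] = 1×1 = 1; c[1] = 1×3 + 3×1 = 6; c[2] = 1×2 + 3×3 + 1×1 = 12; c[3] = 3×2 + 1×3 = 9; c[4] = 1×2 = 2. Result coefficients: [1, 6, 12, 9, 2] → 1 + 6s + 12s^2 + 9s^3 + 2s^4

1 + 6s + 12s^2 + 9s^3 + 2s^4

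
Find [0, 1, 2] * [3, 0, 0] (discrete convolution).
y[0] = 0×3 = 0; y[1] = 0×0 + 1×3 = 3; y[2] = 0×0 + 1×0 + 2×3 = 6; y[3] = 1×0 + 2×0 = 0; y[4] = 2×0 = 0

[0, 3, 6, 0, 0]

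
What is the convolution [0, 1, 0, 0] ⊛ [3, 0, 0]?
y[0] = 0×3 = 0; y[1] = 0×0 + 1×3 = 3; y[2] = 0×0 + 1×0 + 0×3 = 0; y[3] = 1×0 + 0×0 + 0×3 = 0; y[4] = 0×0 + 0×0 = 0; y[5] = 0×0 = 0

[0, 3, 0, 0, 0, 0]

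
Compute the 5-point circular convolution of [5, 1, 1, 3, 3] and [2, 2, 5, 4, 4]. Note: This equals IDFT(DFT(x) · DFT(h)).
Either evaluate y[k] = Σ_j x[j]·h[(k-j) mod 5] directly, or use IDFT(DFT(x) · DFT(h)). y[0] = 5×2 + 1×4 + 1×4 + 3×5 + 3×2 = 39; y[1] = 5×2 + 1×2 + 1×4 + 3×4 + 3×5 = 43; y[2] = 5×5 + 1×2 + 1×2 + 3×4 + 3×4 = 53; y[3] = 5×4 + 1×5 + 1×2 + 3×2 + 3×4 = 45; y[4] = 5×4 + 1×4 + 1×5 + 3×2 + 3×2 = 41. Result: [39, 43, 53, 45, 41]

[39, 43, 53, 45, 41]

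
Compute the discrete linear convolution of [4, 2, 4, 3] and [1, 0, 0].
y[0] = 4×1 = 4; y[1] = 4×0 + 2×1 = 2; y[2] = 4×0 + 2×0 + 4×1 = 4; y[3] = 2×0 + 4×0 + 3×1 = 3; y[4] = 4×0 + 3×0 = 0; y[5] = 3×0 = 0

[4, 2, 4, 3, 0, 0]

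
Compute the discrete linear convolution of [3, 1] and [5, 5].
y[0] = 3×5 = 15; y[1] = 3×5 + 1×5 = 20; y[2] = 1×5 = 5

[15, 20, 5]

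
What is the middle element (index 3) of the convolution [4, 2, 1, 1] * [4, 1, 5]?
Use y[k] = Σ_i a[i]·b[k-i] at k=3. y[3] = 2×5 + 1×1 + 1×4 = 15

15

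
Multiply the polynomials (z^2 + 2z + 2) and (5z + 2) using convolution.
Ascending coefficients: a = [2, 2, 1], b = [2, 5]. c[0] = 2×2 = 4; c[1] = 2×5 + 2×2 = 14; c[2] = 2×5 + 1×2 = 12; c[3] = 1×5 = 5. Result coefficients: [4, 14, 12, 5] → 5z^3 + 12z^2 + 14z + 4

5z^3 + 12z^2 + 14z + 4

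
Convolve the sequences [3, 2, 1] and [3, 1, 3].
y[0] = 3×3 = 9; y[1] = 3×1 + 2×3 = 9; y[2] = 3×3 + 2×1 + 1×3 = 14; y[3] = 2×3 + 1×1 = 7; y[4] = 1×3 = 3

[9, 9, 14, 7, 3]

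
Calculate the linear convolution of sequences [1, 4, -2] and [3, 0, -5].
y[0] = 1×3 = 3; y[1] = 1×0 + 4×3 = 12; y[2] = 1×-5 + 4×0 + -2×3 = -11; y[3] = 4×-5 + -2×0 = -20; y[4] = -2×-5 = 10

[3, 12, -11, -20, 10]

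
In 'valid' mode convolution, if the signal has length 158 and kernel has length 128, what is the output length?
'Valid' mode counts only positions where the kernel fully overlaps the signal: m - n + 1 = 158 - 128 + 1 = 31

31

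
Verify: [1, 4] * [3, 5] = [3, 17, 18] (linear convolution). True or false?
Recompute linear convolution of [1, 4] and [3, 5]: y[0] = 1×3 = 3; y[1] = 1×5 + 4×3 = 17; y[2] = 4×5 = 20 → [3, 17, 20]. Compare to given [3, 17, 18]: they differ at index 2: given 18, correct 20, so answer: No

No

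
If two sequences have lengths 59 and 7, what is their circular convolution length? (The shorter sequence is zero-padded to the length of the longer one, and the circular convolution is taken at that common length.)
Circular convolution (zero-padding the shorter input) has length max(m, n) = max(59, 7) = 59

59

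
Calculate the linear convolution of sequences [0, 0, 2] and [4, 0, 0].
y[0] = 0×4 = 0; y[1] = 0×0 + 0×4 = 0; y[2] = 0×0 + 0×0 + 2×4 = 8; y[3] = 0×0 + 2×0 = 0; y[4] = 2×0 = 0

[0, 0, 8, 0, 0]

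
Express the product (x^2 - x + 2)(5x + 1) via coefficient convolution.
Ascending coefficients: a = [2, -1, 1], b = [1, 5]. c[0] = 2×1 = 2; c[1] = 2×5 + -1×1 = 9; c[2] = -1×5 + 1×1 = -4; c[3] = 1×5 = 5. Result coefficients: [2, 9, -4, 5] → 5x^3 - 4x^2 + 9x + 2

5x^3 - 4x^2 + 9x + 2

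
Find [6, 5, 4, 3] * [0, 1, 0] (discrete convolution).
y[0] = 6×0 = 0; y[1] = 6×1 + 5×0 = 6; y[2] = 6×0 + 5×1 + 4×0 = 5; y[3] = 5×0 + 4×1 + 3×0 = 4; y[4] = 4×0 + 3×1 = 3; y[5] = 3×0 = 0

[0, 6, 5, 4, 3, 0]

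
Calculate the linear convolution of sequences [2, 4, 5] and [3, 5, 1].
y[0] = 2×3 = 6; y[1] = 2×5 + 4×3 = 22; y[2] = 2×1 + 4×5 + 5×3 = 37; y[3] = 4×1 + 5×5 = 29; y[4] = 5×1 = 5

[6, 22, 37, 29, 5]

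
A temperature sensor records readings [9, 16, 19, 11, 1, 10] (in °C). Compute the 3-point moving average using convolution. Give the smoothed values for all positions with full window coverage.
3-point moving average kernel = [1, 1, 1]. Apply in 'valid' mode (full window coverage): avg[0] = (9 + 16 + 19) / 3 = 14.67; avg[1] = (16 + 19 + 11) / 3 = 15.33; avg[2] = (19 + 11 + 1) / 3 = 10.33; avg[3] = (11 + 1 + 10) / 3 = 7.33. Smoothed values: [14.67, 15.33, 10.33, 7.33]

[14.67, 15.33, 10.33, 7.33]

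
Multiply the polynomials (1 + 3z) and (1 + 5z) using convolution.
Ascending coefficients: a = [1, 3], b = [1, 5]. c[0] = 1×1 = 1; c[1] = 1×5 + 3×1 = 8; c[2] = 3×5 = 15. Result coefficients: [1, 8, 15] → 1 + 8z + 15z^2

1 + 8z + 15z^2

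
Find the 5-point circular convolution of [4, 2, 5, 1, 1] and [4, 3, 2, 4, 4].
Use y[k] = Σ_j x[j]·h[(k-j) mod 5]. y[0] = 4×4 + 2×4 + 5×4 + 1×2 + 1×3 = 49; y[1] = 4×3 + 2×4 + 5×4 + 1×4 + 1×2 = 46; y[2] = 4×2 + 2×3 + 5×4 + 1×4 + 1×4 = 42; y[3] = 4×4 + 2×2 + 5×3 + 1×4 + 1×4 = 43; y[4] = 4×4 + 2×4 + 5×2 + 1×3 + 1×4 = 41. Result: [49, 46, 42, 43, 41]

[49, 46, 42, 43, 41]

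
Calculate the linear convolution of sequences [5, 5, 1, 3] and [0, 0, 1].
y[0] = 5×0 = 0; y[1] = 5×0 + 5×0 = 0; y[2] = 5×1 + 5×0 + 1×0 = 5; y[3] = 5×1 + 1×0 + 3×0 = 5; y[4] = 1×1 + 3×0 = 1; y[5] = 3×1 = 3

[0, 0, 5, 5, 1, 3]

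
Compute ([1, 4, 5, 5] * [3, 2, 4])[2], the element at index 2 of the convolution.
Use y[k] = Σ_i a[i]·b[k-i] at k=2. y[2] = 1×4 + 4×2 + 5×3 = 27

27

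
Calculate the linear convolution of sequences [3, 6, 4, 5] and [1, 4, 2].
y[0] = 3×1 = 3; y[1] = 3×4 + 6×1 = 18; y[2] = 3×2 + 6×4 + 4×1 = 34; y[3] = 6×2 + 4×4 + 5×1 = 33; y[4] = 4×2 + 5×4 = 28; y[5] = 5×2 = 10

[3, 18, 34, 33, 28, 10]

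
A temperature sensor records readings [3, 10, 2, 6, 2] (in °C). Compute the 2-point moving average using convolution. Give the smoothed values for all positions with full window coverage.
2-point moving average kernel = [1, 1]. Apply in 'valid' mode (full window coverage): avg[0] = (3 + 10) / 2 = 6.5; avg[1] = (10 + 2) / 2 = 6.0; avg[2] = (2 + 6) / 2 = 4.0; avg[3] = (6 + 2) / 2 = 4.0. Smoothed values: [6.5, 6.0, 4.0, 4.0]

[6.5, 6.0, 4.0, 4.0]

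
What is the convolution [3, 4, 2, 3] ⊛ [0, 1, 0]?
y[0] = 3×0 = 0; y[1] = 3×1 + 4×0 = 3; y[2] = 3×0 + 4×1 + 2×0 = 4; y[3] = 4×0 + 2×1 + 3×0 = 2; y[4] = 2×0 + 3×1 = 3; y[5] = 3×0 = 0

[0, 3, 4, 2, 3, 0]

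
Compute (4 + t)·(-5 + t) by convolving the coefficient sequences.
Ascending coefficients: a = [4, 1], b = [-5, 1]. c[0] = 4×-5 = -20; c[1] = 4×1 + 1×-5 = -1; c[2] = 1×1 = 1. Result coefficients: [-20, -1, 1] → -20 - t + t^2

-20 - t + t^2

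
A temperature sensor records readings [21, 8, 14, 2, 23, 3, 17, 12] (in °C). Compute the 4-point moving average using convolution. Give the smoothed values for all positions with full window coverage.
4-point moving average kernel = [1, 1, 1, 1]. Apply in 'valid' mode (full window coverage): avg[0] = (21 + 8 + 14 + 2) / 4 = 11.25; avg[1] = (8 + 14 + 2 + 23) / 4 = 11.75; avg[2] = (14 + 2 + 23 + 3) / 4 = 10.5; avg[3] = (2 + 23 + 3 + 17) / 4 = 11.25; avg[4] = (23 + 3 + 17 + 12) / 4 = 13.75. Smoothed values: [11.25, 11.75, 10.5, 11.25, 13.75]

[11.25, 11.75, 10.5, 11.25, 13.75]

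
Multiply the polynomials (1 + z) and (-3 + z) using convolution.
Ascending coefficients: a = [1, 1], b = [-3, 1]. c[0] = 1×-3 = -3; c[1] = 1×1 + 1×-3 = -2; c[2] = 1×1 = 1. Result coefficients: [-3, -2, 1] → -3 - 2z + z^2

-3 - 2z + z^2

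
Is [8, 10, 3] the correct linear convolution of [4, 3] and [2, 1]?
Recompute linear convolution of [4, 3] and [2, 1]: y[0] = 4×2 = 8; y[1] = 4×1 + 3×2 = 10; y[2] = 3×1 = 3 → [8, 10, 3]. Given [8, 10, 3] matches, so answer: Yes

Yes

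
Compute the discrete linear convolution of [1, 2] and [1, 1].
y[0] = 1×1 = 1; y[1] = 1×1 + 2×1 = 3; y[2] = 2×1 = 2

[1, 3, 2]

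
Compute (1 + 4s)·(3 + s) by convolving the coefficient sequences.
Ascending coefficients: a = [1, 4], b = [3, 1]. c[0] = 1×3 = 3; c[1] = 1×1 + 4×3 = 13; c[2] = 4×1 = 4. Result coefficients: [3, 13, 4] → 3 + 13s + 4s^2

3 + 13s + 4s^2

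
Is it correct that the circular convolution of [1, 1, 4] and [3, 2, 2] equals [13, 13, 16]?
Recompute circular convolution of [1, 1, 4] and [3, 2, 2]: y[0] = 1×3 + 1×2 + 4×2 = 13; y[1] = 1×2 + 1×3 + 4×2 = 13; y[2] = 1×2 + 1×2 + 4×3 = 16 → [13, 13, 16]. Given [13, 13, 16] matches, so answer: Yes

Yes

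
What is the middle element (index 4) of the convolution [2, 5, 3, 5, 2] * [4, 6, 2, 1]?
Use y[k] = Σ_i a[i]·b[k-i] at k=4. y[4] = 5×1 + 3×2 + 5×6 + 2×4 = 49

49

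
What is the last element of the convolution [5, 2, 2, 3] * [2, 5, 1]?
Use y[k] = Σ_i a[i]·b[k-i] at k=5. y[5] = 3×1 = 3

3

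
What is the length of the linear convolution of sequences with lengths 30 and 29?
Linear/full convolution length: m + n - 1 = 30 + 29 - 1 = 58

58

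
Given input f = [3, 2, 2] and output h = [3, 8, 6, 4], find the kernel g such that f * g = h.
Output length 4 = len(f) + len(g) - 1 ⇒ len(g) = 2. Solve g forward using g[k] = (h[k] - Σ_{i≥1} f[i]·g[k-i]) / f[0]: g[0] = h[0] / f[0] = 3 / 3 = 1; g[1] = (h[1] - 2×1) / f[0] = (8 - 2×1) / 3 = 2. So g = [1, 2]. Forward-check [3, 2, 2] * [1, 2]: h[0] = 3×1 = 3; h[1] = 3×2 + 2×1 = 8; h[2] = 2×2 + 2×1 = 6; h[3] = 2×2 = 4 → [3, 8, 6, 4] ✓

[1, 2]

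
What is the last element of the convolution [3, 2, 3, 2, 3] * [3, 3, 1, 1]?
Use y[k] = Σ_i a[i]·b[k-i] at k=7. y[7] = 3×1 = 3

3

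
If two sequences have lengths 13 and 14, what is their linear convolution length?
Linear/full convolution length: m + n - 1 = 13 + 14 - 1 = 26

26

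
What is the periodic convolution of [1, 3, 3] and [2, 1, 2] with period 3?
Use y[k] = Σ_j a[j]·b[(k-j) mod 3]. y[0] = 1×2 + 3×2 + 3×1 = 11; y[1] = 1×1 + 3×2 + 3×2 = 13; y[2] = 1×2 + 3×1 + 3×2 = 11. Result: [11, 13, 11]

[11, 13, 11]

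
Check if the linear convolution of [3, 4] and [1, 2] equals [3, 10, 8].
Recompute linear convolution of [3, 4] and [1, 2]: y[0] = 3×1 = 3; y[1] = 3×2 + 4×1 = 10; y[2] = 4×2 = 8 → [3, 10, 8]. Given [3, 10, 8] matches, so answer: Yes

Yes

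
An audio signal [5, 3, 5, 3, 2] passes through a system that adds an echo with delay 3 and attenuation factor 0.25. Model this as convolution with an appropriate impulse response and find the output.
Direct-path + delayed-attenuated-path model → impulse response h = [1, 0, 0, 0.25] (1 at lag 0, 0.25 at lag 3). Output y[n] = x[n] + 0.25·x[n - 3] (with x[n] = 0 outside 0..4): y[0] = 5 + 0.25×0 = 5; y[1] = 3 + 0.25×0 = 3; y[2] = 5 + 0.25×0 = 5; y[3] = 3 + 0.25×5 = 4.25; y[4] = 2 + 0.25×3 = 2.75; y[5] = 0 + 0.25×5 = 1.25; y[6] = 0 + 0.25×3 = 0.75; y[7] = 0 + 0.25×2 = 0.5. So y = [5, 3, 5, 4.25, 2.75, 1.25, 0.75, 0.5]

[5, 3, 5, 4.25, 2.75, 1.25, 0.75, 0.5]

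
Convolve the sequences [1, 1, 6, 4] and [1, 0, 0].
y[0] = 1×1 = 1; y[1] = 1×0 + 1×1 = 1; y[2] = 1×0 + 1×0 + 6×1 = 6; y[3] = 1×0 + 6×0 + 4×1 = 4; y[4] = 6×0 + 4×0 = 0; y[5] = 4×0 = 0

[1, 1, 6, 4, 0, 0]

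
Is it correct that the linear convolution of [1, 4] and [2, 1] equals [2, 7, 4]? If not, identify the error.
Recompute linear convolution of [1, 4] and [2, 1]: y[0] = 1×2 = 2; y[1] = 1×1 + 4×2 = 9; y[2] = 4×1 = 4 → [2, 9, 4]. Compare to given [2, 7, 4]: they differ at index 1: given 7, correct 9, so answer: No

No. Error at index 1: given 7, correct 9.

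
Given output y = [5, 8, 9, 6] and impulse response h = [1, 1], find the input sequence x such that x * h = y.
Deconvolve y=[5, 8, 9, 6] by h=[1, 1]. Since h[0]=1, solve forward: x[0] = y[0] / 1 = 5; x[1] = (y[1] - 5×1) / 1 = 3; x[2] = (y[2] - 3×1) / 1 = 6. So x = [5, 3, 6]. Check by forward convolution: y[0] = 5×1 = 5; y[1] = 5×1 + 3×1 = 8; y[2] = 3×1 + 6×1 = 9; y[3] = 6×1 = 6

[5, 3, 6]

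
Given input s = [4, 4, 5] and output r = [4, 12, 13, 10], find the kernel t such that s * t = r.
Output length 4 = len(s) + len(t) - 1 ⇒ len(t) = 2. Solve t forward using t[k] = (r[k] - Σ_{i≥1} s[i]·t[k-i]) / s[0]: t[0] = r[0] / s[0] = 4 / 4 = 1; t[1] = (r[1] - 4×1) / s[0] = (12 - 4×1) / 4 = 2. So t = [1, 2]. Forward-check [4, 4, 5] * [1, 2]: r[0] = 4×1 = 4; r[1] = 4×2 + 4×1 = 12; r[2] = 4×2 + 5×1 = 13; r[3] = 5×2 = 10 → [4, 12, 13, 10] ✓

[1, 2]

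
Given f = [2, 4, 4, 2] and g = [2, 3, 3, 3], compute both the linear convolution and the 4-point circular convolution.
Linear: y_lin[0] = 2×2 = 4; y_lin[1] = 2×3 + 4×2 = 14; y_lin[2] = 2×3 + 4×3 + 4×2 = 26; y_lin[3] = 2×3 + 4×3 + 4×3 + 2×2 = 34; y_lin[4] = 4×3 + 4×3 + 2×3 = 30; y_lin[5] = 4×3 + 2×3 = 18; y_lin[6] = 2×3 = 6 → [4, 14, 26, 34, 30, 18, 6]. Circular (length 4): y[0] = 2×2 + 4×3 + 4×3 + 2×3 = 34; y[1] = 2×3 + 4×2 + 4×3 + 2×3 = 32; y[2] = 2×3 + 4×3 + 4×2 + 2×3 = 32; y[3] = 2×3 + 4×3 + 4×3 + 2×2 = 34 → [34, 32, 32, 34]

Linear: [4, 14, 26, 34, 30, 18, 6], Circular: [34, 32, 32, 34]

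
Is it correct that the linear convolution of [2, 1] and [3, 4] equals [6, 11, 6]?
Recompute linear convolution of [2, 1] and [3, 4]: y[0] = 2×3 = 6; y[1] = 2×4 + 1×3 = 11; y[2] = 1×4 = 4 → [6, 11, 4]. Compare to given [6, 11, 6]: they differ at index 2: given 6, correct 4, so answer: No

No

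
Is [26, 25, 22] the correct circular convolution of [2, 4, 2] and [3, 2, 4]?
Recompute circular convolution of [2, 4, 2] and [3, 2, 4]: y[0] = 2×3 + 4×4 + 2×2 = 26; y[1] = 2×2 + 4×3 + 2×4 = 24; y[2] = 2×4 + 4×2 + 2×3 = 22 → [26, 24, 22]. Compare to given [26, 25, 22]: they differ at index 1: given 25, correct 24, so answer: No

No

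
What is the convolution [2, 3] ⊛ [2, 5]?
y[0] = 2×2 = 4; y[1] = 2×5 + 3×2 = 16; y[2] = 3×5 = 15

[4, 16, 15]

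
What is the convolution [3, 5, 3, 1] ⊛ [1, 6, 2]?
y[0] = 3×1 = 3; y[1] = 3×6 + 5×1 = 23; y[2] = 3×2 + 5×6 + 3×1 = 39; y[3] = 5×2 + 3×6 + 1×1 = 29; y[4] = 3×2 + 1×6 = 12; y[5] = 1×2 = 2

[3, 23, 39, 29, 12, 2]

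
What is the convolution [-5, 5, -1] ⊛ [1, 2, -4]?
y[0] = -5×1 = -5; y[1] = -5×2 + 5×1 = -5; y[2] = -5×-4 + 5×2 + -1×1 = 29; y[3] = 5×-4 + -1×2 = -22; y[4] = -1×-4 = 4

[-5, -5, 29, -22, 4]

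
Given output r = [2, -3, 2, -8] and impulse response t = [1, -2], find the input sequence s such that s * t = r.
Deconvolve r=[2, -3, 2, -8] by t=[1, -2]. Since t[0]=1, solve forward: s[0] = r[0] / 1 = 2; s[1] = (r[1] - 2×-2) / 1 = 1; s[2] = (r[2] - 1×-2) / 1 = 4. So s = [2, 1, 4]. Check by forward convolution: r[0] = 2×1 = 2; r[1] = 2×-2 + 1×1 = -3; r[2] = 1×-2 + 4×1 = 2; r[3] = 4×-2 = -8

[2, 1, 4]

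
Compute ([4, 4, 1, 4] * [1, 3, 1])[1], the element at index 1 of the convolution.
Use y[k] = Σ_i a[i]·b[k-i] at k=1. y[1] = 4×3 + 4×1 = 16

16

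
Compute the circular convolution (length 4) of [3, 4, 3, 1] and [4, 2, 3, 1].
Use y[k] = Σ_j s[j]·t[(k-j) mod 4]. y[0] = 3×4 + 4×1 + 3×3 + 1×2 = 27; y[1] = 3×2 + 4×4 + 3×1 + 1×3 = 28; y[2] = 3×3 + 4×2 + 3×4 + 1×1 = 30; y[3] = 3×1 + 4×3 + 3×2 + 1×4 = 25. Result: [27, 28, 30, 25]

[27, 28, 30, 25]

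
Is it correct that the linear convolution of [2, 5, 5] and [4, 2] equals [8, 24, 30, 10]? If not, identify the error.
Recompute linear convolution of [2, 5, 5] and [4, 2]: y[0] = 2×4 = 8; y[1] = 2×2 + 5×4 = 24; y[2] = 5×2 + 5×4 = 30; y[3] = 5×2 = 10 → [8, 24, 30, 10]. Given [8, 24, 30, 10] matches, so answer: Yes

Yes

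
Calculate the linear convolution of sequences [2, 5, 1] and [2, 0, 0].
y[0] = 2×2 = 4; y[1] = 2×0 + 5×2 = 10; y[2] = 2×0 + 5×0 + 1×2 = 2; y[3] = 5×0 + 1×0 = 0; y[4] = 1×0 = 0

[4, 10, 2, 0, 0]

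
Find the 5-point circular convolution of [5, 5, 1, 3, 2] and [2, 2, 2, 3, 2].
Use y[k] = Σ_j u[j]·v[(k-j) mod 5]. y[0] = 5×2 + 5×2 + 1×3 + 3×2 + 2×2 = 33; y[1] = 5×2 + 5×2 + 1×2 + 3×3 + 2×2 = 35; y[2] = 5×2 + 5×2 + 1×2 + 3×2 + 2×3 = 34; y[3] = 5×3 + 5×2 + 1×2 + 3×2 + 2×2 = 37; y[4] = 5×2 + 5×3 + 1×2 + 3×2 + 2×2 = 37. Result: [33, 35, 34, 37, 37]

[33, 35, 34, 37, 37]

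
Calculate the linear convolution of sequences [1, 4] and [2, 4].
y[0] = 1×2 = 2; y[1] = 1×4 + 4×2 = 12; y[2] = 4×4 = 16

[2, 12, 16]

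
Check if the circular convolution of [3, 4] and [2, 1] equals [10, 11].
Recompute circular convolution of [3, 4] and [2, 1]: y[0] = 3×2 + 4×1 = 10; y[1] = 3×1 + 4×2 = 11 → [10, 11]. Given [10, 11] matches, so answer: Yes

Yes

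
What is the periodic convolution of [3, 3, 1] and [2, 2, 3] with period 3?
Use y[k] = Σ_j f[j]·g[(k-j) mod 3]. y[0] = 3×2 + 3×3 + 1×2 = 17; y[1] = 3×2 + 3×2 + 1×3 = 15; y[2] = 3×3 + 3×2 + 1×2 = 17. Result: [17, 15, 17]

[17, 15, 17]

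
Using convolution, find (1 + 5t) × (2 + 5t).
Ascending coefficients: a = [1, 5], b = [2, 5]. c[0] = 1×2 = 2; c[1] = 1×5 + 5×2 = 15; c[2] = 5×5 = 25. Result coefficients: [2, 15, 25] → 2 + 15t + 25t^2

2 + 15t + 25t^2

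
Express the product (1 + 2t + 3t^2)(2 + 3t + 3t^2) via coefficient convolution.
Ascending coefficients: a = [1, 2, 3], b = [2, 3, 3]. c[0] = 1×2 = 2; c[1] = 1×3 + 2×2 = 7; c[2] = 1×3 + 2×3 + 3×2 = 15; c[3] = 2×3 + 3×3 = 15; c[4] = 3×3 = 9. Result coefficients: [2, 7, 15, 15, 9] → 2 + 7t + 15t^2 + 15t^3 + 9t^4

2 + 7t + 15t^2 + 15t^3 + 9t^4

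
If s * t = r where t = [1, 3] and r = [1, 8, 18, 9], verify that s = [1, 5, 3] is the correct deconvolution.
Forward-compute [1, 5, 3] * [1, 3]: r[0] = 1×1 = 1; r[1] = 1×3 + 5×1 = 8; r[2] = 5×3 + 3×1 = 18; r[3] = 3×3 = 9 → [1, 8, 18, 9]. Matches given r = [1, 8, 18, 9], so verified.

Verified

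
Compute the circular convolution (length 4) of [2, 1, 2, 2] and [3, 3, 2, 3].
Use y[k] = Σ_j x[j]·h[(k-j) mod 4]. y[0] = 2×3 + 1×3 + 2×2 + 2×3 = 19; y[1] = 2×3 + 1×3 + 2×3 + 2×2 = 19; y[2] = 2×2 + 1×3 + 2×3 + 2×3 = 19; y[3] = 2×3 + 1×2 + 2×3 + 2×3 = 20. Result: [19, 19, 19, 20]

[19, 19, 19, 20]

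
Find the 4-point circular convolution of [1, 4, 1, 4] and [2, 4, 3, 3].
Use y[k] = Σ_j f[j]·g[(k-j) mod 4]. y[0] = 1×2 + 4×3 + 1×3 + 4×4 = 33; y[1] = 1×4 + 4×2 + 1×3 + 4×3 = 27; y[2] = 1×3 + 4×4 + 1×2 + 4×3 = 33; y[3] = 1×3 + 4×3 + 1×4 + 4×2 = 27. Result: [33, 27, 33, 27]

[33, 27, 33, 27]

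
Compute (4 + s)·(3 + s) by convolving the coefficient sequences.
Ascending coefficients: a = [4, 1], b = [3, 1]. c[0] = 4×3 = 12; c[1] = 4×1 + 1×3 = 7; c[2] = 1×1 = 1. Result coefficients: [12, 7, 1] → 12 + 7s + s^2

12 + 7s + s^2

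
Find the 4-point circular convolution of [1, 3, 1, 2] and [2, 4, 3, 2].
Use y[k] = Σ_j u[j]·v[(k-j) mod 4]. y[0] = 1×2 + 3×2 + 1×3 + 2×4 = 19; y[1] = 1×4 + 3×2 + 1×2 + 2×3 = 18; y[2] = 1×3 + 3×4 + 1×2 + 2×2 = 21; y[3] = 1×2 + 3×3 + 1×4 + 2×2 = 19. Result: [19, 18, 21, 19]

[19, 18, 21, 19]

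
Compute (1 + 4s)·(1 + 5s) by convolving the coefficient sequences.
Ascending coefficients: a = [1, 4], b = [1, 5]. c[0] = 1×1 = 1; c[1] = 1×5 + 4×1 = 9; c[2] = 4×5 = 20. Result coefficients: [1, 9, 20] → 1 + 9s + 20s^2

1 + 9s + 20s^2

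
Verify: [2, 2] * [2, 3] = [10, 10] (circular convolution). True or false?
Recompute circular convolution of [2, 2] and [2, 3]: y[0] = 2×2 + 2×3 = 10; y[1] = 2×3 + 2×2 = 10 → [10, 10]. Given [10, 10] matches, so answer: Yes

Yes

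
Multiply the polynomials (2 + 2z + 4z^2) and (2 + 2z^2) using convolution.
Ascending coefficients: a = [2, 2, 4], b = [2, 0, 2]. c[0] = 2×2 = 4; c[1] = 2×0 + 2×2 = 4; c[2] = 2×2 + 2×0 + 4×2 = 12; c[3] = 2×2 + 4×0 = 4; c[4] = 4×2 = 8. Result coefficients: [4, 4, 12, 4, 8] → 4 + 4z + 12z^2 + 4z^3 + 8z^4

4 + 4z + 12z^2 + 4z^3 + 8z^4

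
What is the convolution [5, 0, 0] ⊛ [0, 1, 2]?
y[0] = 5×0 = 0; y[1] = 5×1 + 0×0 = 5; y[2] = 5×2 + 0×1 + 0×0 = 10; y[3] = 0×2 + 0×1 = 0; y[4] = 0×2 = 0

[0, 5, 10, 0, 0]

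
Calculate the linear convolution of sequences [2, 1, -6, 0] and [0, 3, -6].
y[0] = 2×0 = 0; y[1] = 2×3 + 1×0 = 6; y[2] = 2×-6 + 1×3 + -6×0 = -9; y[3] = 1×-6 + -6×3 + 0×0 = -24; y[4] = -6×-6 + 0×3 = 36; y[5] = 0×-6 = 0

[0, 6, -9, -24, 36, 0]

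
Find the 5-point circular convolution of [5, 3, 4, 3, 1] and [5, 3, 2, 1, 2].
Use y[k] = Σ_j x[j]·h[(k-j) mod 5]. y[0] = 5×5 + 3×2 + 4×1 + 3×2 + 1×3 = 44; y[1] = 5×3 + 3×5 + 4×2 + 3×1 + 1×2 = 43; y[2] = 5×2 + 3×3 + 4×5 + 3×2 + 1×1 = 46; y[3] = 5×1 + 3×2 + 4×3 + 3×5 + 1×2 = 40; y[4] = 5×2 + 3×1 + 4×2 + 3×3 + 1×5 = 35. Result: [44, 43, 46, 40, 35]

[44, 43, 46, 40, 35]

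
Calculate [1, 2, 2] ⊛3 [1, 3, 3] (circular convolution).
Use y[k] = Σ_j s[j]·t[(k-j) mod 3]. y[0] = 1×1 + 2×3 + 2×3 = 13; y[1] = 1×3 + 2×1 + 2×3 = 11; y[2] = 1×3 + 2×3 + 2×1 = 11. Result: [13, 11, 11]

[13, 11, 11]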